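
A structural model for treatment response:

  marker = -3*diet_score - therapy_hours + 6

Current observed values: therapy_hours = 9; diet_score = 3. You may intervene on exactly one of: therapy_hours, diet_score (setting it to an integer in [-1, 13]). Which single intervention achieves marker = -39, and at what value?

Intervening on therapy_hours: marker = -therapy_hours - 3. Reaching -39 requires therapy_hours = 36, outside [-1, 13].
Intervening on diet_score: with other inputs at their observed values, marker = -3*diet_score - 3. Solving for -39 gives diet_score = 12, within [-1, 13].

set diet_score = 12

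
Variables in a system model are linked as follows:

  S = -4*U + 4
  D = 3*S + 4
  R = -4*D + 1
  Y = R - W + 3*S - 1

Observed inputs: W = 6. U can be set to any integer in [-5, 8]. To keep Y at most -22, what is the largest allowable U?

U = 1

Substituting into the D equation gives D = -12*U + 16.
Substituting into the R equation gives R = 48*U - 63.
This gives Y = 36*U - 58.
Require 36*U - 58 ≤ -22, so U ≤ 1.
The largest integer in [-5, 8] satisfying this is 1.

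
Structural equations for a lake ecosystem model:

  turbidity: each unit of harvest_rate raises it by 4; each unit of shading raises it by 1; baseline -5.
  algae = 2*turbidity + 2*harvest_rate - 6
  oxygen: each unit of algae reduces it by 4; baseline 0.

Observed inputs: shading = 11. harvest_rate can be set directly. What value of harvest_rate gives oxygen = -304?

Substituting into the turbidity equation gives turbidity = 4*harvest_rate + 6.
So algae = 10*harvest_rate + 6.
So oxygen = -40*harvest_rate - 24.
Solve -40*harvest_rate - 24 = -304: harvest_rate = (-304 + 24) / -40 = 7.

harvest_rate = 7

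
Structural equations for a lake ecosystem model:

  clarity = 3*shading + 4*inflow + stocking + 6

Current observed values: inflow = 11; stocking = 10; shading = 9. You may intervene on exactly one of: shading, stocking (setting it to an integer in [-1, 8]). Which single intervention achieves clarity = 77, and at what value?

set stocking = 0

Intervening on shading: clarity = 3*shading + 60. Reaching 77 requires shading = 17/3, not an integer.
Intervening on stocking: with other inputs at their observed values, clarity = stocking + 77. Solving for 77 gives stocking = 0, within [-1, 8].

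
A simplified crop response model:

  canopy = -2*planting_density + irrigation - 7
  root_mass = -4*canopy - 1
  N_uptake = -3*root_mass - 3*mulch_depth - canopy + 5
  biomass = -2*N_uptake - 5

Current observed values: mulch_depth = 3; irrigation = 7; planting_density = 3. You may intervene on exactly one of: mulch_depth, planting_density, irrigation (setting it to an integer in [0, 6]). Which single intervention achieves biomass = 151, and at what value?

set irrigation = 6

Intervening on mulch_depth: biomass = 6*mulch_depth + 111. Reaching 151 requires mulch_depth = 20/3, not an integer.
Intervening on planting_density: biomass = 44*planting_density - 3. Reaching 151 requires planting_density = 7/2, not an integer.
Intervening on irrigation: with other inputs at their observed values, biomass = -22*irrigation + 283. Solving for 151 gives irrigation = 6, within [0, 6].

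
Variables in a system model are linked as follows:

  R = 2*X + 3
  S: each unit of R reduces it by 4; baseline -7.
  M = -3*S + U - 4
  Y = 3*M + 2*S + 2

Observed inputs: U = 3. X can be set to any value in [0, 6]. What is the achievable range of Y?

Substituting into the S equation gives S = -8*X - 19.
M becomes 24*X + 56.
Substituting into the Y equation gives Y = 56*X + 132.
Linear in X, so extremes are at the endpoints: X = 0 gives Y = 132; X = 6 gives Y = 468.

132 to 468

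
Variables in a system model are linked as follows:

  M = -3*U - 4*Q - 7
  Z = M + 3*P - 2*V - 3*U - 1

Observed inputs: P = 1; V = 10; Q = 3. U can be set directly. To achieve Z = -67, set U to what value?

Substituting into the M equation gives M = -3*U - 19.
Substituting into the Z equation gives Z = -6*U - 37.
Solve -6*U - 37 = -67: U = (-67 + 37) / -6 = 5.

U = 5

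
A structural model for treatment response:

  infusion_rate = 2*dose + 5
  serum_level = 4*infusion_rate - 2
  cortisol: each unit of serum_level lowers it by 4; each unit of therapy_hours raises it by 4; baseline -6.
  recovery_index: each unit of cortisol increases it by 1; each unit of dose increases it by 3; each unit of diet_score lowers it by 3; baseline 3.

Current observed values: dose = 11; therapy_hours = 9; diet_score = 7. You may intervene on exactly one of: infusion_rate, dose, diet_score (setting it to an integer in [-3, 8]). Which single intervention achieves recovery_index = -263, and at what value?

set dose = 7

Intervening on infusion_rate: recovery_index = -16*infusion_rate + 53. Reaching -263 requires infusion_rate = 79/4, not an integer.
Intervening on dose: with other inputs at their observed values, recovery_index = -29*dose - 60. Solving for -263 gives dose = 7, within [-3, 8].
Intervening on diet_score: recovery_index = -3*diet_score - 358. Reaching -263 requires diet_score = -95/3, not an integer.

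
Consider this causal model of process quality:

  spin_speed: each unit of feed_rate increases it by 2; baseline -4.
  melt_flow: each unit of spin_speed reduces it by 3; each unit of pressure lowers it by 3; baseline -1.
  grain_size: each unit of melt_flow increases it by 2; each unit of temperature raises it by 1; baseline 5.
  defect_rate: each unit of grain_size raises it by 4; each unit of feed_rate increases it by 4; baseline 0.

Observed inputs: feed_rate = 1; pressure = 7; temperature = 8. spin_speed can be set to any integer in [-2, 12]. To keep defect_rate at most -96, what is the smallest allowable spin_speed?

spin_speed = -1

Intervening on spin_speed fixes its value directly, overriding its dependence on feed_rate.
Substituting into the melt_flow equation gives melt_flow = -3*spin_speed - 22.
So grain_size = -6*spin_speed - 31.
So defect_rate = -24*spin_speed - 120.
Require -24*spin_speed - 120 ≤ -96, so spin_speed ≥ -1.
The smallest integer in [-2, 12] satisfying this is -1.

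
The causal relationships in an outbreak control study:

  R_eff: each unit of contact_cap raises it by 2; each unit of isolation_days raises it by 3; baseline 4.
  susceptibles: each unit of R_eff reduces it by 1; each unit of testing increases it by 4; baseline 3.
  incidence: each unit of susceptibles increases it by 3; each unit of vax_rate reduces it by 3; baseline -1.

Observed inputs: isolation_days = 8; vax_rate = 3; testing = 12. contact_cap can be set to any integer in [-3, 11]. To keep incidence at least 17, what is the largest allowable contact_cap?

contact_cap = 7

Substituting into the R_eff equation gives R_eff = 2*contact_cap + 28.
Substituting into the susceptibles equation gives susceptibles = -2*contact_cap + 23.
incidence becomes -6*contact_cap + 59.
Require -6*contact_cap + 59 ≥ 17, so contact_cap ≤ 7.
The largest integer in [-3, 11] satisfying this is 7.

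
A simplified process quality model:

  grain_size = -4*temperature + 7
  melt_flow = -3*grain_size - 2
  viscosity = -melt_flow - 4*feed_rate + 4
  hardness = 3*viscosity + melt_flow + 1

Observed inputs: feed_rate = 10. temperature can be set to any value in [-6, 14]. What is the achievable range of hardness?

Substituting into the melt_flow equation gives melt_flow = 12*temperature - 23.
viscosity becomes -12*temperature - 13.
This gives hardness = -24*temperature - 61.
Linear in temperature, so extremes are at the endpoints: temperature = -6 gives hardness = 83; temperature = 14 gives hardness = -397.

-397 to 83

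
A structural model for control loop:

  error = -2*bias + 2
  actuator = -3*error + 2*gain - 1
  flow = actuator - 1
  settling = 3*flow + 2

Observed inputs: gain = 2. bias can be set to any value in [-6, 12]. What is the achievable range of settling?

Substituting into the actuator equation gives actuator = 6*bias - 3.
Substituting into the flow equation gives flow = 6*bias - 4.
This gives settling = 18*bias - 10.
Linear in bias, so extremes are at the endpoints: bias = -6 gives settling = -118; bias = 12 gives settling = 206.

-118 to 206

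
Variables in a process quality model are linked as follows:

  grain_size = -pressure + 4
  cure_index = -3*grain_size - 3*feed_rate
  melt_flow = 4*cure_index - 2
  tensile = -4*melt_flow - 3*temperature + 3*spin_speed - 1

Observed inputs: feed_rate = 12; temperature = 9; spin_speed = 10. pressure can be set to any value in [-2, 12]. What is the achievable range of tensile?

202 to 874

Substituting into the cure_index equation gives cure_index = 3*pressure - 48.
This gives melt_flow = 12*pressure - 194.
Substituting into the tensile equation gives tensile = -48*pressure + 778.
Linear in pressure, so extremes are at the endpoints: pressure = -2 gives tensile = 874; pressure = 12 gives tensile = 202.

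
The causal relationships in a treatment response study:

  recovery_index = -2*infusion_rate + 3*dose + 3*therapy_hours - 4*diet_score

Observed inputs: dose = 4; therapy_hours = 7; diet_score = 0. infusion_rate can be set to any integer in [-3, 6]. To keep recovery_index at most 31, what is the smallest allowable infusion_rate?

Substituting into the recovery_index equation gives recovery_index = -2*infusion_rate + 33.
Require -2*infusion_rate + 33 ≤ 31, so infusion_rate ≥ 1.
The smallest integer in [-3, 6] satisfying this is 1.

infusion_rate = 1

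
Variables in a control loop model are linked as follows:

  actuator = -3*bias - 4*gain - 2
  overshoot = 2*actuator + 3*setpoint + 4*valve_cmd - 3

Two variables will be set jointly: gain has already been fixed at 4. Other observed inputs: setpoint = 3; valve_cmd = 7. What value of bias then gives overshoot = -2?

With gain held at 4:
Substituting into the actuator equation gives actuator = -3*bias - 18.
Substituting into the overshoot equation gives overshoot = -6*bias - 2.
Solve -6*bias - 2 = -2: bias = (-2 + 2) / -6 = 0.

bias = 0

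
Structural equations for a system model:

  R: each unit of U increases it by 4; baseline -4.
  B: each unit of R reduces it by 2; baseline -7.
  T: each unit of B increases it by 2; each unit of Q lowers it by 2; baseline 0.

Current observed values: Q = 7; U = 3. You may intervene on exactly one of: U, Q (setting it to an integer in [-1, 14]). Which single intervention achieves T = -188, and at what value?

Intervening on U: with other inputs at their observed values, T = -16*U - 12. Solving for -188 gives U = 11, within [-1, 14].
Intervening on Q: T = -2*Q - 46. Reaching -188 requires Q = 71, outside [-1, 14].

set U = 11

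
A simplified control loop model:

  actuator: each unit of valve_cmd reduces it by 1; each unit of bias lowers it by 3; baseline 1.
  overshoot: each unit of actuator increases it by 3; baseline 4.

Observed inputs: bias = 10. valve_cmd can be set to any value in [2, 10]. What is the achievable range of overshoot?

Substituting into the actuator equation gives actuator = -valve_cmd - 29.
Substituting into the overshoot equation gives overshoot = -3*valve_cmd - 83.
Linear in valve_cmd, so extremes are at the endpoints: valve_cmd = 2 gives overshoot = -89; valve_cmd = 10 gives overshoot = -113.

-113 to -89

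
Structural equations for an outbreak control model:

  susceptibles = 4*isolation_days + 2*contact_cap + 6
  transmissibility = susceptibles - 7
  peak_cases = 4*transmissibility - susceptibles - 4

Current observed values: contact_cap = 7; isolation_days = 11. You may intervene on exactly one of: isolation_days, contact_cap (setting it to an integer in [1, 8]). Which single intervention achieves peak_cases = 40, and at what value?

set isolation_days = 1

Intervening on isolation_days: with other inputs at their observed values, peak_cases = 12*isolation_days + 28. Solving for 40 gives isolation_days = 1, within [1, 8].
Intervening on contact_cap: peak_cases = 6*contact_cap + 118. Reaching 40 requires contact_cap = -13, outside [1, 8].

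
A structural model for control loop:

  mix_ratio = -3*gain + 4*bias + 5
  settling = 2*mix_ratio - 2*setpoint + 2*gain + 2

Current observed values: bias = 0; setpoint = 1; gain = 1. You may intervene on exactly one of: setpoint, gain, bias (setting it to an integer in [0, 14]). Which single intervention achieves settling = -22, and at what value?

set gain = 8

Intervening on setpoint: settling = -2*setpoint + 8. Reaching -22 requires setpoint = 15, outside [0, 14].
Intervening on gain: with other inputs at their observed values, settling = -4*gain + 10. Solving for -22 gives gain = 8, within [0, 14].
Intervening on bias: settling = 8*bias + 6. Reaching -22 requires bias = -7/2, not an integer.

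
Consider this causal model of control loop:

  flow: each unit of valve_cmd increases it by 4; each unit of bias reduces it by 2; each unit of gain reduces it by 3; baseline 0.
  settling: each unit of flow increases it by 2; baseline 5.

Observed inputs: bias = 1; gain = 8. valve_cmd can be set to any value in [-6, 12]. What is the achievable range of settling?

-95 to 49

Substituting into the flow equation gives flow = 4*valve_cmd - 26.
Substituting into the settling equation gives settling = 8*valve_cmd - 47.
Linear in valve_cmd, so extremes are at the endpoints: valve_cmd = -6 gives settling = -95; valve_cmd = 12 gives settling = 49.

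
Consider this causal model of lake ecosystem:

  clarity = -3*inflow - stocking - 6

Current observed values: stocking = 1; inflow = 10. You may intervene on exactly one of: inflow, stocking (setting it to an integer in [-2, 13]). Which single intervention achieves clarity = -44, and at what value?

set stocking = 8

Intervening on inflow: clarity = -3*inflow - 7. Reaching -44 requires inflow = 37/3, not an integer.
Intervening on stocking: with other inputs at their observed values, clarity = -stocking - 36. Solving for -44 gives stocking = 8, within [-2, 13].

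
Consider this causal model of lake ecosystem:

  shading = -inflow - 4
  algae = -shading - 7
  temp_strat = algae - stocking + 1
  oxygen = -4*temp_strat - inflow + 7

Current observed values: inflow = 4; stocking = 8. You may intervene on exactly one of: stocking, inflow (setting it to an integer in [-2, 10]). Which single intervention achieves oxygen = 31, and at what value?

set stocking = 9

Intervening on stocking: with other inputs at their observed values, oxygen = 4*stocking - 5. Solving for 31 gives stocking = 9, within [-2, 10].
Intervening on inflow: oxygen = -5*inflow + 47. Reaching 31 requires inflow = 16/5, not an integer.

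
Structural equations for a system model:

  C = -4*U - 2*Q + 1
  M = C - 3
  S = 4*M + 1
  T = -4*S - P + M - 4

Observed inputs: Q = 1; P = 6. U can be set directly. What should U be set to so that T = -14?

Substituting into the C equation gives C = -4*U - 1.
This gives M = -4*U - 4.
Substituting into the S equation gives S = -16*U - 15.
Substituting into the T equation gives T = 60*U + 46.
Solve 60*U + 46 = -14: U = (-14 - 46) / 60 = -1.

U = -1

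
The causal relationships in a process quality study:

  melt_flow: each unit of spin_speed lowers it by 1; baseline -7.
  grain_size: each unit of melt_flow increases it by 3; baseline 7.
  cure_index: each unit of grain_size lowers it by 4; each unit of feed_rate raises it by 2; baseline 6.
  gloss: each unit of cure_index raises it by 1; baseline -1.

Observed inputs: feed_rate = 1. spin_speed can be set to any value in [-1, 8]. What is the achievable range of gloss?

51 to 159

Substituting into the grain_size equation gives grain_size = -3*spin_speed - 14.
Substituting into the cure_index equation gives cure_index = 12*spin_speed + 64.
Substituting into the gloss equation gives gloss = 12*spin_speed + 63.
Linear in spin_speed, so extremes are at the endpoints: spin_speed = -1 gives gloss = 51; spin_speed = 8 gives gloss = 159.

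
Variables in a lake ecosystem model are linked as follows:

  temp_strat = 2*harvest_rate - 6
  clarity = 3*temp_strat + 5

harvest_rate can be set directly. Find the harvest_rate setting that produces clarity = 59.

Substituting into the clarity equation gives clarity = 6*harvest_rate - 13.
Solve 6*harvest_rate - 13 = 59: harvest_rate = (59 + 13) / 6 = 12.

harvest_rate = 12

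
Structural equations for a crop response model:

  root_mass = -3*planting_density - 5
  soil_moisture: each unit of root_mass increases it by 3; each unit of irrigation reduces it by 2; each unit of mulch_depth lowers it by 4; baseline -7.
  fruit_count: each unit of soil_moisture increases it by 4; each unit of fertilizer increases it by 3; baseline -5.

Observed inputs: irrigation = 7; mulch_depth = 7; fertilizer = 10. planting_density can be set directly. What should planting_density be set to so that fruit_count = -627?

Substituting into the soil_moisture equation gives soil_moisture = -9*planting_density - 64.
This gives fruit_count = -36*planting_density - 231.
Solve -36*planting_density - 231 = -627: planting_density = (-627 + 231) / -36 = 11.

planting_density = 11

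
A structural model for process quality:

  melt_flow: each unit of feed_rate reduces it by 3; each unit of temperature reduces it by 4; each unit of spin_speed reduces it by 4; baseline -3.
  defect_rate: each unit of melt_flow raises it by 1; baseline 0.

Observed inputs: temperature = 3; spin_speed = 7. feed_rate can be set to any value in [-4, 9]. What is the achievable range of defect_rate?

Substituting into the melt_flow equation gives melt_flow = -3*feed_rate - 43.
Substituting into the defect_rate equation gives defect_rate = -3*feed_rate - 43.
Linear in feed_rate, so extremes are at the endpoints: feed_rate = -4 gives defect_rate = -31; feed_rate = 9 gives defect_rate = -70.

-70 to -31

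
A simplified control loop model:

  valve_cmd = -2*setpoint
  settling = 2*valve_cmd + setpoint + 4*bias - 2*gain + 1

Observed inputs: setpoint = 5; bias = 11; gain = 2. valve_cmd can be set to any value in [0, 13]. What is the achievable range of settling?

Intervening on valve_cmd fixes its value directly, overriding its dependence on setpoint.
Substituting into the settling equation gives settling = 2*valve_cmd + 46.
Linear in valve_cmd, so extremes are at the endpoints: valve_cmd = 0 gives settling = 46; valve_cmd = 13 gives settling = 72.

46 to 72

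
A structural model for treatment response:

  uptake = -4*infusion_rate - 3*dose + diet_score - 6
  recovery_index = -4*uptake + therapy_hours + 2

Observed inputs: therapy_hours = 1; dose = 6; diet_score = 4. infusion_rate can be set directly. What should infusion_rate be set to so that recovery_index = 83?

Substituting into the uptake equation gives uptake = -4*infusion_rate - 20.
Substituting into the recovery_index equation gives recovery_index = 16*infusion_rate + 83.
Solve 16*infusion_rate + 83 = 83: infusion_rate = (83 - 83) / 16 = 0.

infusion_rate = 0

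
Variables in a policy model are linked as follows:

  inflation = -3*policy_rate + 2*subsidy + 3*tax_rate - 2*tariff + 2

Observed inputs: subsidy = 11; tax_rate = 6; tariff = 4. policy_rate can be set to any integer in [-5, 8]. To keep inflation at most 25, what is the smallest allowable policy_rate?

policy_rate = 3

Substituting into the inflation equation gives inflation = -3*policy_rate + 34.
Require -3*policy_rate + 34 ≤ 25, so policy_rate ≥ 3.
The smallest integer in [-5, 8] satisfying this is 3.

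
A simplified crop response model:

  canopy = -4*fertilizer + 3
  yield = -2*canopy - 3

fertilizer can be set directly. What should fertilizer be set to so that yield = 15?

Substituting into the yield equation gives yield = 8*fertilizer - 9.
Solve 8*fertilizer - 9 = 15: fertilizer = (15 + 9) / 8 = 3.

fertilizer = 3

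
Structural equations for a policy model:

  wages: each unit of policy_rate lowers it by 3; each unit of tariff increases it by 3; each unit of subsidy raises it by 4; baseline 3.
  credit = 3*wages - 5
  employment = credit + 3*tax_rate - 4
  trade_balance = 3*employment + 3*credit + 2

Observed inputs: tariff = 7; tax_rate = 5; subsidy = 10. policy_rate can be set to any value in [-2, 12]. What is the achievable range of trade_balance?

Substituting into the wages equation gives wages = -3*policy_rate + 64.
Substituting into the credit equation gives credit = -9*policy_rate + 187.
Substituting into the employment equation gives employment = -9*policy_rate + 198.
Substituting into the trade_balance equation gives trade_balance = -54*policy_rate + 1157.
Linear in policy_rate, so extremes are at the endpoints: policy_rate = -2 gives trade_balance = 1265; policy_rate = 12 gives trade_balance = 509.

509 to 1265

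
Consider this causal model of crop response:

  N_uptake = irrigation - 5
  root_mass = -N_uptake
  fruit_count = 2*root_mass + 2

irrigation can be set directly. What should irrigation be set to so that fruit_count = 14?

irrigation = -1

Substituting into the root_mass equation gives root_mass = -irrigation + 5.
Substituting into the fruit_count equation gives fruit_count = -2*irrigation + 12.
Solve -2*irrigation + 12 = 14: irrigation = (14 - 12) / -2 = -1.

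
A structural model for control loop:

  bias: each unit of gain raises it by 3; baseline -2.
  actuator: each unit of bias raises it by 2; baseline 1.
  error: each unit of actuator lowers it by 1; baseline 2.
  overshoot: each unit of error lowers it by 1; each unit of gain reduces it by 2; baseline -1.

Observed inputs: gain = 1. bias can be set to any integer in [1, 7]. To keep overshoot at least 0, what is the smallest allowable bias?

Intervening on bias fixes its value directly, overriding its dependence on gain.
Substituting into the error equation gives error = -2*bias + 1.
This gives overshoot = 2*bias - 4.
Require 2*bias - 4 ≥ 0, so bias ≥ 2.
The smallest integer in [1, 7] satisfying this is 2.

bias = 2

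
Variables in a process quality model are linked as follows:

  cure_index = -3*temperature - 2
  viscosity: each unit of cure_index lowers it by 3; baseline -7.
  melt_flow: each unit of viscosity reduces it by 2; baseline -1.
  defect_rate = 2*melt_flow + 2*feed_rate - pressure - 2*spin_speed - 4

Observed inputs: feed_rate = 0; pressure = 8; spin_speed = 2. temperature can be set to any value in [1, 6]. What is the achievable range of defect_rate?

Substituting into the viscosity equation gives viscosity = 9*temperature - 1.
Substituting into the melt_flow equation gives melt_flow = -18*temperature + 1.
This gives defect_rate = -36*temperature - 14.
Linear in temperature, so extremes are at the endpoints: temperature = 1 gives defect_rate = -50; temperature = 6 gives defect_rate = -230.

-230 to -50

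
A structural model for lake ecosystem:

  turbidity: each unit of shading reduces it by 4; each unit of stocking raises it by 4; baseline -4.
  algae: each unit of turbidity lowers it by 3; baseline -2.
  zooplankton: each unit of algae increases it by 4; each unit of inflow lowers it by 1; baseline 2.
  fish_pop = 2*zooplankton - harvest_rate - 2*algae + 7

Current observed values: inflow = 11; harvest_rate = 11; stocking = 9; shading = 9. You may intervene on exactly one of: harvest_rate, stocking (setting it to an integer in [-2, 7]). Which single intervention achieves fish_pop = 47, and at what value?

Intervening on harvest_rate: with other inputs at their observed values, fish_pop = -harvest_rate + 49. Solving for 47 gives harvest_rate = 2, within [-2, 7].
Intervening on stocking: fish_pop = -72*stocking + 686. Reaching 47 requires stocking = 71/8, not an integer.

set harvest_rate = 2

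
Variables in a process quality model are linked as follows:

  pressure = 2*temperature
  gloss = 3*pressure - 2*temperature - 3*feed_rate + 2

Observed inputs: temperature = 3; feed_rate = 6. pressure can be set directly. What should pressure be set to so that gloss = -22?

Intervening on pressure fixes its value directly, overriding its dependence on temperature.
Substituting into the gloss equation gives gloss = 3*pressure - 22.
Solve 3*pressure - 22 = -22: pressure = (-22 + 22) / 3 = 0.

pressure = 0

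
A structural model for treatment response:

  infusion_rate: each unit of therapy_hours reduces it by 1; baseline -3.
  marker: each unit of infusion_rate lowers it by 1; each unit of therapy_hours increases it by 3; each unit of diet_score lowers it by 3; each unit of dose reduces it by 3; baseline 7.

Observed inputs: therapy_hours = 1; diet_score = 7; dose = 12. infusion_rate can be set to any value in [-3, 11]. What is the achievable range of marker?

Intervening on infusion_rate fixes its value directly, overriding its dependence on therapy_hours.
Substituting into the marker equation gives marker = -infusion_rate - 47.
Linear in infusion_rate, so extremes are at the endpoints: infusion_rate = -3 gives marker = -44; infusion_rate = 11 gives marker = -58.

-58 to -44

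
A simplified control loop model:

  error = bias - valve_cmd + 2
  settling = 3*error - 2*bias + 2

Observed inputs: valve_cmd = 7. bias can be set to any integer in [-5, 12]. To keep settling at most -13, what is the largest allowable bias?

Substituting into the error equation gives error = bias - 5.
settling becomes bias - 13.
Require bias - 13 ≤ -13, so bias ≤ 0.
The largest integer in [-5, 12] satisfying this is 0.

bias = 0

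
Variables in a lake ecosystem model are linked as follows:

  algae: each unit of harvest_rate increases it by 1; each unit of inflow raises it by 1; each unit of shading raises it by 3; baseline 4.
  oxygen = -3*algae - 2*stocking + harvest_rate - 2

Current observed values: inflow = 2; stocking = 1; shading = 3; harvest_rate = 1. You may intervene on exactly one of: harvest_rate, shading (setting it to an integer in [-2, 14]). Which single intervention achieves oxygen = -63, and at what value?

set harvest_rate = 7

Intervening on harvest_rate: with other inputs at their observed values, oxygen = -2*harvest_rate - 49. Solving for -63 gives harvest_rate = 7, within [-2, 14].
Intervening on shading: oxygen = -9*shading - 24. Reaching -63 requires shading = 13/3, not an integer.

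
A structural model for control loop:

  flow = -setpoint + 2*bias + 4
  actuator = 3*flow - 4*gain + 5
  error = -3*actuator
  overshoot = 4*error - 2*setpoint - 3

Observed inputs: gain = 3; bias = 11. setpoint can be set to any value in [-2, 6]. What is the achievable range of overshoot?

Substituting into the flow equation gives flow = -setpoint + 26.
So actuator = -3*setpoint + 71.
error becomes 9*setpoint - 213.
Substituting into the overshoot equation gives overshoot = 34*setpoint - 855.
Linear in setpoint, so extremes are at the endpoints: setpoint = -2 gives overshoot = -923; setpoint = 6 gives overshoot = -651.

-923 to -651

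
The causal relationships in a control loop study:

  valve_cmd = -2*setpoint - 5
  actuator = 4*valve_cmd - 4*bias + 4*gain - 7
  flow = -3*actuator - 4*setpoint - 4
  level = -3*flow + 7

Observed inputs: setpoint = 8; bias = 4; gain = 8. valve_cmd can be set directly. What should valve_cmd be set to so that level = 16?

Intervening on valve_cmd fixes its value directly, overriding its dependence on setpoint.
Substituting into the actuator equation gives actuator = 4*valve_cmd + 9.
Substituting into the flow equation gives flow = -12*valve_cmd - 63.
So level = 36*valve_cmd + 196.
Solve 36*valve_cmd + 196 = 16: valve_cmd = (16 - 196) / 36 = -5.

valve_cmd = -5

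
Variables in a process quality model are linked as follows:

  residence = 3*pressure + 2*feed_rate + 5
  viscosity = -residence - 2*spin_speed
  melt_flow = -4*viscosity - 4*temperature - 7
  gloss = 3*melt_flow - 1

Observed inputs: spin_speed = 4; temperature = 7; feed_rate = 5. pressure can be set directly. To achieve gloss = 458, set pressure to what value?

Substituting into the residence equation gives residence = 3*pressure + 15.
So viscosity = -3*pressure - 23.
So melt_flow = 12*pressure + 57.
Substituting into the gloss equation gives gloss = 36*pressure + 170.
Solve 36*pressure + 170 = 458: pressure = (458 - 170) / 36 = 8.

pressure = 8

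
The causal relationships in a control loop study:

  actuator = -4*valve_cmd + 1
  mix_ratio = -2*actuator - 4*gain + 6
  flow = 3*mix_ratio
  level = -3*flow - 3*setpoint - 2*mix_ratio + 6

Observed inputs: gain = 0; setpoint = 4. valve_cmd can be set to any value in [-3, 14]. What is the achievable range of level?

Substituting into the mix_ratio equation gives mix_ratio = 8*valve_cmd + 4.
Substituting into the flow equation gives flow = 24*valve_cmd + 12.
Substituting into the level equation gives level = -88*valve_cmd - 50.
Linear in valve_cmd, so extremes are at the endpoints: valve_cmd = -3 gives level = 214; valve_cmd = 14 gives level = -1282.

-1282 to 214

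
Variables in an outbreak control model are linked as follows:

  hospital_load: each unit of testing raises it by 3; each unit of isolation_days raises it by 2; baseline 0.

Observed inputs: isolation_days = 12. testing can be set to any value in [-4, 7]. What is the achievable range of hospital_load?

12 to 45

Substituting into the hospital_load equation gives hospital_load = 3*testing + 24.
Linear in testing, so extremes are at the endpoints: testing = -4 gives hospital_load = 12; testing = 7 gives hospital_load = 45.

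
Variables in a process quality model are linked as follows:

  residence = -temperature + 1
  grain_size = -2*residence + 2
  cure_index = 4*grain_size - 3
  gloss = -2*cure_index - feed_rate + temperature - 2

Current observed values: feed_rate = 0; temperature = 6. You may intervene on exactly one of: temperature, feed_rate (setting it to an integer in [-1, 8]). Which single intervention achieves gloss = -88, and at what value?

set feed_rate = 2

Intervening on temperature: gloss = -15*temperature + 4. Reaching -88 requires temperature = 92/15, not an integer.
Intervening on feed_rate: with other inputs at their observed values, gloss = -feed_rate - 86. Solving for -88 gives feed_rate = 2, within [-1, 8].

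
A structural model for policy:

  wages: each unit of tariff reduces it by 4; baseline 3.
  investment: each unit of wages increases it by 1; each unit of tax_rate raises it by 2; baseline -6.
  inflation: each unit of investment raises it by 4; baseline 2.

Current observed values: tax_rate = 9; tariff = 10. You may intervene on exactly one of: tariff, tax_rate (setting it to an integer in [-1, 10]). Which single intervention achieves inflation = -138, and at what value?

set tax_rate = 4

Intervening on tariff: inflation = -16*tariff + 62. Reaching -138 requires tariff = 25/2, not an integer.
Intervening on tax_rate: with other inputs at their observed values, inflation = 8*tax_rate - 170. Solving for -138 gives tax_rate = 4, within [-1, 10].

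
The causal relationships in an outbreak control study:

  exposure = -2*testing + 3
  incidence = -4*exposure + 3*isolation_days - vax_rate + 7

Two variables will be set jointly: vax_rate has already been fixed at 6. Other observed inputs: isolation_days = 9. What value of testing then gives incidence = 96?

With vax_rate held at 6:
Substituting into the incidence equation gives incidence = 8*testing + 16.
Solve 8*testing + 16 = 96: testing = (96 - 16) / 8 = 10.

testing = 10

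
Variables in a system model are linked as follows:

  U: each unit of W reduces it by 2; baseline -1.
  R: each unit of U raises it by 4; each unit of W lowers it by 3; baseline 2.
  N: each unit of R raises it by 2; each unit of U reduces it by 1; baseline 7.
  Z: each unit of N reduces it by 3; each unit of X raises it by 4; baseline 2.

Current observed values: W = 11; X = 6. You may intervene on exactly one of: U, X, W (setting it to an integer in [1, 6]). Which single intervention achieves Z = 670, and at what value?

set X = 5

Intervening on U: Z = -21*U + 191. Reaching 670 requires U = -479/21, not an integer.
Intervening on X: with other inputs at their observed values, Z = 4*X + 650. Solving for 670 gives X = 5, within [1, 6].
Intervening on W: Z = 60*W + 14. Reaching 670 requires W = 164/15, not an integer.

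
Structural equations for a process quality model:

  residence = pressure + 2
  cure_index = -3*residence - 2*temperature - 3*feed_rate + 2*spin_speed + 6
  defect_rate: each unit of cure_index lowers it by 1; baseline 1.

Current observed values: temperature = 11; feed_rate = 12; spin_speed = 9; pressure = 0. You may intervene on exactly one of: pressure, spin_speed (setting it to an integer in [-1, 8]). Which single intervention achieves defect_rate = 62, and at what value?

Intervening on pressure: with other inputs at their observed values, defect_rate = 3*pressure + 41. Solving for 62 gives pressure = 7, within [-1, 8].
Intervening on spin_speed: defect_rate = -2*spin_speed + 59. Reaching 62 requires spin_speed = -3/2, not an integer.

set pressure = 7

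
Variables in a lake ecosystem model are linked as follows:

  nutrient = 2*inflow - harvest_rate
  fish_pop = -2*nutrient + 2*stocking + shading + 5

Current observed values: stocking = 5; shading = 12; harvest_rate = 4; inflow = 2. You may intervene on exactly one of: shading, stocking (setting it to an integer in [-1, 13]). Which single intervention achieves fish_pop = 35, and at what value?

Intervening on shading: fish_pop = shading + 15. Reaching 35 requires shading = 20, outside [-1, 13].
Intervening on stocking: with other inputs at their observed values, fish_pop = 2*stocking + 17. Solving for 35 gives stocking = 9, within [-1, 13].

set stocking = 9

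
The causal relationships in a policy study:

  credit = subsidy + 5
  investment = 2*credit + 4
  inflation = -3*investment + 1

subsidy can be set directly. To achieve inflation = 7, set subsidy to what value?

Substituting into the investment equation gives investment = 2*subsidy + 14.
Substituting into the inflation equation gives inflation = -6*subsidy - 41.
Solve -6*subsidy - 41 = 7: subsidy = (7 + 41) / -6 = -8.

subsidy = -8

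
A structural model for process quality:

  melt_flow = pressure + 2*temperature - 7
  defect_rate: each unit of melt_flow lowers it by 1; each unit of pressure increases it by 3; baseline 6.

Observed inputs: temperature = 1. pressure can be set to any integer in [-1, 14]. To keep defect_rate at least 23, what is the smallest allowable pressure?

Substituting into the melt_flow equation gives melt_flow = pressure - 5.
Substituting into the defect_rate equation gives defect_rate = 2*pressure + 11.
Require 2*pressure + 11 ≥ 23, so pressure ≥ 6.
The smallest integer in [-1, 14] satisfying this is 6.

pressure = 6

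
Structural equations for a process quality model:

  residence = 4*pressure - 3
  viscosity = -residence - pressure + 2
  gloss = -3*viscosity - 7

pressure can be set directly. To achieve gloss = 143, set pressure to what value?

pressure = 11

Substituting into the viscosity equation gives viscosity = -5*pressure + 5.
Substituting into the gloss equation gives gloss = 15*pressure - 22.
Solve 15*pressure - 22 = 143: pressure = (143 + 22) / 15 = 11.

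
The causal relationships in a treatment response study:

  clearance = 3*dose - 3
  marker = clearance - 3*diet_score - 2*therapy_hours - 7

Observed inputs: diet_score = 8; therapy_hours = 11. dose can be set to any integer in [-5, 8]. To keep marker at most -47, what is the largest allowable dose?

Substituting into the marker equation gives marker = 3*dose - 56.
Require 3*dose - 56 ≤ -47, so dose ≤ 3.
The largest integer in [-5, 8] satisfying this is 3.

dose = 3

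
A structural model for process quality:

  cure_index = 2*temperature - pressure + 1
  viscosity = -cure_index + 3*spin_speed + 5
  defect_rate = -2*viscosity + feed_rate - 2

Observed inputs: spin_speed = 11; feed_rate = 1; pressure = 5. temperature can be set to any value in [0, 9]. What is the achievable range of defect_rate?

Substituting into the cure_index equation gives cure_index = 2*temperature - 4.
Substituting into the viscosity equation gives viscosity = -2*temperature + 42.
Substituting into the defect_rate equation gives defect_rate = 4*temperature - 85.
Linear in temperature, so extremes are at the endpoints: temperature = 0 gives defect_rate = -85; temperature = 9 gives defect_rate = -49.

-85 to -49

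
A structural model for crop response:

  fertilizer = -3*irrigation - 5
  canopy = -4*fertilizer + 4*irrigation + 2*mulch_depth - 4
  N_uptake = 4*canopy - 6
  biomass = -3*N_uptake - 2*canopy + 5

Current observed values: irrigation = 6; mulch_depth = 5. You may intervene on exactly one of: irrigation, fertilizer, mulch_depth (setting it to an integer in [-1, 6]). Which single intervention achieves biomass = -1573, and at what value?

Intervening on irrigation: biomass = -224*irrigation - 341. Reaching -1573 requires irrigation = 11/2, not an integer.
Intervening on fertilizer: biomass = 56*fertilizer - 397. Reaching -1573 requires fertilizer = -21, outside [-1, 6].
Intervening on mulch_depth: with other inputs at their observed values, biomass = -28*mulch_depth - 1545. Solving for -1573 gives mulch_depth = 1, within [-1, 6].

set mulch_depth = 1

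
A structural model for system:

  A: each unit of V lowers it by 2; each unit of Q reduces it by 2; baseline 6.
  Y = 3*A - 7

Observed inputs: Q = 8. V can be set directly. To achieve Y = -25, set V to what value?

V = -2

Substituting into the A equation gives A = -2*V - 10.
Y becomes -6*V - 37.
Solve -6*V - 37 = -25: V = (-25 + 37) / -6 = -2.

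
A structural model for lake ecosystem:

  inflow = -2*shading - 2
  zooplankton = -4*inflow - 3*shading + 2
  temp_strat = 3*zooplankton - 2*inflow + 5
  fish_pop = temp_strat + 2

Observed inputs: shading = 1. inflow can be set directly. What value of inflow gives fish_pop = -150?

inflow = 11

Intervening on inflow fixes its value directly, overriding its dependence on shading.
Substituting into the zooplankton equation gives zooplankton = -4*inflow - 1.
temp_strat becomes -14*inflow + 2.
Substituting into the fish_pop equation gives fish_pop = -14*inflow + 4.
Solve -14*inflow + 4 = -150: inflow = (-150 - 4) / -14 = 11.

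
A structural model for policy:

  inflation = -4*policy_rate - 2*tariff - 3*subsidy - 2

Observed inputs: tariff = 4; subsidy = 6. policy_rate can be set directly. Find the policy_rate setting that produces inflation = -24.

policy_rate = -1

Substituting into the inflation equation gives inflation = -4*policy_rate - 28.
Solve -4*policy_rate - 28 = -24: policy_rate = (-24 + 28) / -4 = -1.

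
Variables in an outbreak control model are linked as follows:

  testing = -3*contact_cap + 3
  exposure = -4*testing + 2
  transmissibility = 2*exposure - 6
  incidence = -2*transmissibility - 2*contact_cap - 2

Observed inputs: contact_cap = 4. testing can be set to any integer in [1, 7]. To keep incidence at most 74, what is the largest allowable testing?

Intervening on testing fixes its value directly, overriding its dependence on contact_cap.
Substituting into the transmissibility equation gives transmissibility = -8*testing - 2.
Substituting into the incidence equation gives incidence = 16*testing - 6.
Require 16*testing - 6 ≤ 74, so testing ≤ 5.
The largest integer in [1, 7] satisfying this is 5.

testing = 5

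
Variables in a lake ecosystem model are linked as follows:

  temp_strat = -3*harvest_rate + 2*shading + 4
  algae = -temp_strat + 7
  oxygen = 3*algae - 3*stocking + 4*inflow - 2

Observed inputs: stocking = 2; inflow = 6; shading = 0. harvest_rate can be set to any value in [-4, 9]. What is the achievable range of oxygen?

Substituting into the temp_strat equation gives temp_strat = -3*harvest_rate + 4.
This gives algae = 3*harvest_rate + 3.
This gives oxygen = 9*harvest_rate + 25.
Linear in harvest_rate, so extremes are at the endpoints: harvest_rate = -4 gives oxygen = -11; harvest_rate = 9 gives oxygen = 106.

-11 to 106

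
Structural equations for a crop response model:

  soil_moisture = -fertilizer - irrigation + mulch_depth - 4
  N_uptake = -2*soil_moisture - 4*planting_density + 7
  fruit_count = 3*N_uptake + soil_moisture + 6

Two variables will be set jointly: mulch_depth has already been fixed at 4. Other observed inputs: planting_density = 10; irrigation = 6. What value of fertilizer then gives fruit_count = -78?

With mulch_depth held at 4:
Substituting into the soil_moisture equation gives soil_moisture = -fertilizer - 6.
Substituting into the N_uptake equation gives N_uptake = 2*fertilizer - 21.
Substituting into the fruit_count equation gives fruit_count = 5*fertilizer - 63.
Solve 5*fertilizer - 63 = -78: fertilizer = (-78 + 63) / 5 = -3.

fertilizer = -3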